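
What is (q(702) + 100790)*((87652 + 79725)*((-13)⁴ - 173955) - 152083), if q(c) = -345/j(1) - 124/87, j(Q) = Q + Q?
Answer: -142017002619426779/58 ≈ -2.4486e+15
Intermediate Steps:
j(Q) = 2*Q
q(c) = -30263/174 (q(c) = -345/(2*1) - 124/87 = -345/2 - 124*1/87 = -345*½ - 124/87 = -345/2 - 124/87 = -30263/174)
(q(702) + 100790)*((87652 + 79725)*((-13)⁴ - 173955) - 152083) = (-30263/174 + 100790)*((87652 + 79725)*((-13)⁴ - 173955) - 152083) = 17507197*(167377*(28561 - 173955) - 152083)/174 = 17507197*(167377*(-145394) - 152083)/174 = 17507197*(-24335611538 - 152083)/174 = (17507197/174)*(-24335763621) = -142017002619426779/58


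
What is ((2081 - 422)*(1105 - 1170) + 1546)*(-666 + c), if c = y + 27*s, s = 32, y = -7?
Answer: -20301199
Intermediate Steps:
c = 857 (c = -7 + 27*32 = -7 + 864 = 857)
((2081 - 422)*(1105 - 1170) + 1546)*(-666 + c) = ((2081 - 422)*(1105 - 1170) + 1546)*(-666 + 857) = (1659*(-65) + 1546)*191 = (-107835 + 1546)*191 = -106289*191 = -20301199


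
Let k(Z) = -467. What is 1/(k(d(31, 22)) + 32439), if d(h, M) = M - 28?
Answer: 1/31972 ≈ 3.1277e-5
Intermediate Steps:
d(h, M) = -28 + M
1/(k(d(31, 22)) + 32439) = 1/(-467 + 32439) = 1/31972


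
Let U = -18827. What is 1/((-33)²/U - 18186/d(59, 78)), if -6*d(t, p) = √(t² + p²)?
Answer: 21789710855/468917681355244251 + 4297423683196*√9565/468917681355244251 ≈ 0.00089635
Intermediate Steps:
d(t, p) = -√(p² + t²)/6 (d(t, p) = -√(t² + p²)/6 = -√(p² + t²)/6)
1/((-33)²/U - 18186/d(59, 78)) = 1/((-33)²/(-18827) - 18186*(-6/√(78² + 59²))) = 1/(1089*(-1/18827) - 18186*(-6/√(6084 + 3481))) = 1/(-1089/18827 - 18186*(-6*√9565/9565)) = 1/(-1089/18827 - (-109116)*√9565/9565) = 1/(-1089/18827 + 109116*√9565/9565)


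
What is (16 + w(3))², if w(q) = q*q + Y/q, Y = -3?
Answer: 576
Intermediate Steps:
w(q) = q² - 3/q (w(q) = q*q - 3/q = q² - 3/q)
(16 + w(3))² = (16 + (-3 + 3³)/3)² = (16 + (-3 + 27)/3)² = (16 + (⅓)*24)² = (16 + 8)² = 24² = 576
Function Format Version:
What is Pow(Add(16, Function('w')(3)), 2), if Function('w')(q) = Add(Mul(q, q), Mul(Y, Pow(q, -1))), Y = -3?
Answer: 576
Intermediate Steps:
Function('w')(q) = Add(Pow(q, 2), Mul(-3, Pow(q, -1))) (Function('w')(q) = Add(Mul(q, q), Mul(-3, Pow(q, -1))) = Add(Pow(q, 2), Mul(-3, Pow(q, -1))))
Pow(Add(16, Function('w')(3)), 2) = Pow(Add(16, Mul(Pow(3, -1), Add(-3, Pow(3, 3)))), 2) = Pow(Add(16, Mul(Rational(1, 3), Add(-3, 27))), 2) = Pow(Add(16, Mul(Rational(1, 3), 24)), 2) = Pow(Add(16, 8), 2) = Pow(24, 2) = 576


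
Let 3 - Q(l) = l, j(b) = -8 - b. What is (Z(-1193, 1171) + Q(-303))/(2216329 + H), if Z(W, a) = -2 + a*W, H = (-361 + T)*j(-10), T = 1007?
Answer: -1396699/2217621 ≈ -0.62982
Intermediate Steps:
H = 1292 (H = (-361 + 1007)*(-8 - 1*(-10)) = 646*(-8 + 10) = 646*2 = 1292)
Q(l) = 3 - l
Z(W, a) = -2 + W*a
(Z(-1193, 1171) + Q(-303))/(2216329 + H) = ((-2 - 1193*1171) + (3 - 1*(-303)))/(2216329 + 1292) = ((-2 - 1397003) + (3 + 303))/2217621 = (-1397005 + 306)*(1/2217621) = -1396699*1/2217621 = -1396699/2217621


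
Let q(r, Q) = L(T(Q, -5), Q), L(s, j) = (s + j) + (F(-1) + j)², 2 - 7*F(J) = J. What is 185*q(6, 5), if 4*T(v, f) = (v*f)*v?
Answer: 116735/196 ≈ 595.59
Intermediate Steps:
T(v, f) = f*v²/4 (T(v, f) = ((v*f)*v)/4 = ((f*v)*v)/4 = (f*v²)/4 = f*v²/4)
F(J) = 2/7 - J/7
L(s, j) = j + s + (3/7 + j)² (L(s, j) = (s + j) + ((2/7 - ⅐*(-1)) + j)² = (j + s) + ((2/7 + ⅐) + j)² = (j + s) + (3/7 + j)² = j + s + (3/7 + j)²)
q(r, Q) = Q - 5*Q²/4 + (3 + 7*Q)²/49 (q(r, Q) = Q + (¼)*(-5)*Q² + (3 + 7*Q)²/49 = Q - 5*Q²/4 + (3 + 7*Q)²/49)
185*q(6, 5) = 185*(9/49 - ¼*5² + (13/7)*5) = 185*(9/49 - ¼*25 + 65/7) = 185*(9/49 - 25/4 + 65/7) = 185*(631/196) = 116735/196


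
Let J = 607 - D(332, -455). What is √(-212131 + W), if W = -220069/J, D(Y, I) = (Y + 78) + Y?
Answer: 4*I*√26641515/45 ≈ 458.8*I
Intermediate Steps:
D(Y, I) = 78 + 2*Y (D(Y, I) = (78 + Y) + Y = 78 + 2*Y)
J = -135 (J = 607 - (78 + 2*332) = 607 - (78 + 664) = 607 - 1*742 = 607 - 742 = -135)
W = 220069/135 (W = -220069/(-135) = -220069*(-1/135) = 220069/135 ≈ 1630.1)
√(-212131 + W) = √(-212131 + 220069/135) = √(-28417616/135) = 4*I*√26641515/45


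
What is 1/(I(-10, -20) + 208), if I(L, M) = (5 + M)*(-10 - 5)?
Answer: 1/433 ≈ 0.0023095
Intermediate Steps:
I(L, M) = -75 - 15*M (I(L, M) = (5 + M)*(-15) = -75 - 15*M)
1/(I(-10, -20) + 208) = 1/((-75 - 15*(-20)) + 208) = 1/((-75 + 300) + 208) = 1/(225 + 208) = 1/433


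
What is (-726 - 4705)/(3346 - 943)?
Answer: -5431/2403 ≈ -2.2601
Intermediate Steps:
(-726 - 4705)/(3346 - 943) = -5431/2403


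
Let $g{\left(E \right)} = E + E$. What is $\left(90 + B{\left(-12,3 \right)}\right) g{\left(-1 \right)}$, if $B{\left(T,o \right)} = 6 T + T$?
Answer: $-12$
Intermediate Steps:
$B{\left(T,o \right)} = 7 T$
$g{\left(E \right)} = 2 E$
$\left(90 + B{\left(-12,3 \right)}\right) g{\left(-1 \right)} = \left(90 + 7 \left(-12\right)\right) 2 \left(-1\right) = \left(90 - 84\right) \left(-2\right) = 6 \left(-2\right) = -12$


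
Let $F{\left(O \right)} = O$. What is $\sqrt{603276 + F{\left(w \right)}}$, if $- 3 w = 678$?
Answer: $5 \sqrt{24122} \approx 776.56$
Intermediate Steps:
$w = -226$ ($w = \left(- \frac{1}{3}\right) 678 = -226$)
$\sqrt{603276 + F{\left(w \right)}} = \sqrt{603276 - 226} = \sqrt{603050} = 5 \sqrt{24122}$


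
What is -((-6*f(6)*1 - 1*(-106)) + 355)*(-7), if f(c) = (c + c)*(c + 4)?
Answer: -1813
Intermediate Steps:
f(c) = 2*c*(4 + c) (f(c) = (2*c)*(4 + c) = 2*c*(4 + c))
-((-6*f(6)*1 - 1*(-106)) + 355)*(-7) = -((-12*6*(4 + 6)*1 - 1*(-106)) + 355)*(-7) = -((-12*6*10*1 + 106) + 355)*(-7) = -((-6*120*1 + 106) + 355)*(-7) = -((-720*1 + 106) + 355)*(-7) = -((-720 + 106) + 355)*(-7) = -(-614 + 355)*(-7) = -(-259)*(-7) = -1*1813 = -1813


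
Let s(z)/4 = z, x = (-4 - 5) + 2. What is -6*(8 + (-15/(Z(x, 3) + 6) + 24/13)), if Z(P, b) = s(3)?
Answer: -703/13 ≈ -54.077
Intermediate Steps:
x = -7 (x = -9 + 2 = -7)
s(z) = 4*z
Z(P, b) = 12 (Z(P, b) = 4*3 = 12)
-6*(8 + (-15/(Z(x, 3) + 6) + 24/13)) = -6*(8 + (-15/(12 + 6) + 24/13)) = -6*(8 + (-15/18 + 24*(1/13))) = -6*(8 + (-15*1/18 + 24/13)) = -6*(8 + (-5/6 + 24/13)) = -6*(8 + 79/78) = -6*703/78 = -703/13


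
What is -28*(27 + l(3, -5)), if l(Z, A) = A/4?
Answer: -721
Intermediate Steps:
l(Z, A) = A/4 (l(Z, A) = A*(¼) = A/4)
-28*(27 + l(3, -5)) = -28*(27 + (¼)*(-5)) = -28*(27 - 5/4) = -28*103/4 = -721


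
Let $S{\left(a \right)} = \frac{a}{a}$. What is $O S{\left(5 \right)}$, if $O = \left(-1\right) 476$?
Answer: $-476$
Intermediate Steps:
$O = -476$
$S{\left(a \right)} = 1$
$O S{\left(5 \right)} = \left(-476\right) 1 = -476$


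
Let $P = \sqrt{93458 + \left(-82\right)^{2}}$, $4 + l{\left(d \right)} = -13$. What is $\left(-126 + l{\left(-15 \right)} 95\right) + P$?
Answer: $-1741 + \sqrt{100182} \approx -1424.5$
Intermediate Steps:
$l{\left(d \right)} = -17$ ($l{\left(d \right)} = -4 - 13 = -17$)
$P = \sqrt{100182}$ ($P = \sqrt{93458 + 6724} = \sqrt{100182} \approx 316.52$)
$\left(-126 + l{\left(-15 \right)} 95\right) + P = \left(-126 - 1615\right) + \sqrt{100182} = -1741 + \sqrt{100182}$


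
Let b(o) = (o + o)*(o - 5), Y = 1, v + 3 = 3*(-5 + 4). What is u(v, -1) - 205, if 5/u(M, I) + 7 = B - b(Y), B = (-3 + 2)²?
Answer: -405/2 ≈ -202.50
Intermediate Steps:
v = -6 (v = -3 + 3*(-5 + 4) = -3 + 3*(-1) = -3 - 3 = -6)
B = 1 (B = (-1)² = 1)
b(o) = 2*o*(-5 + o) (b(o) = (2*o)*(-5 + o) = 2*o*(-5 + o))
u(M, I) = 5/2 (u(M, I) = 5/(-7 + (1 - 2*(-5 + 1))) = 5/(-7 + (1 - 2*(-4))) = 5/(-7 + (1 - 1*(-8))) = 5/(-7 + (1 + 8)) = 5/(-7 + 9) = 5/2)
u(v, -1) - 205 = 5/2 - 205 = -405/2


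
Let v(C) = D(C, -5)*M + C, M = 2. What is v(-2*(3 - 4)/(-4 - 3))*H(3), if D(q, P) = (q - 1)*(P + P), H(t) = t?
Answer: 534/7 ≈ 76.286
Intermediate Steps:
D(q, P) = 2*P*(-1 + q) (D(q, P) = (-1 + q)*(2*P) = 2*P*(-1 + q))
v(C) = 20 - 19*C (v(C) = (2*(-5)*(-1 + C))*2 + C = (10 - 10*C)*2 + C = (20 - 20*C) + C = 20 - 19*C)
v(-2*(3 - 4)/(-4 - 3))*H(3) = (20 - (-38)/((-4 - 3)/(3 - 4)))*3 = (20 - (-38)/((-7/(-1))))*3 = (20 - (-38)/((-7*(-1))))*3 = (20 - (-38)/7)*3 = (20 - 19*(-2/7))*3 = (20 + 38/7)*3 = (178/7)*3 = 534/7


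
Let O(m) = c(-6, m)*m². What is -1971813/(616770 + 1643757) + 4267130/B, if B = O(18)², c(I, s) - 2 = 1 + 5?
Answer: -600265346287/2531211545088 ≈ -0.23715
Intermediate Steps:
c(I, s) = 8 (c(I, s) = 2 + (1 + 5) = 2 + 6 = 8)
O(m) = 8*m²
B = 6718464 (B = (8*18²)² = (8*324)² = 2592² = 6718464)
-1971813/(616770 + 1643757) + 4267130/B = -1971813/(616770 + 1643757) + 4267130/6718464 = -1971813/2260527 + 4267130*(1/6718464) = -1971813*1/2260527 + 2133565/3359232 = -657271/753509 + 2133565/3359232 = -600265346287/2531211545088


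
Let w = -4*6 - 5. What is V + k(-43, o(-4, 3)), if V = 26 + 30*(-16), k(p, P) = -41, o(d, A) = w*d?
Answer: -495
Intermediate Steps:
w = -29 (w = -24 - 5 = -29)
o(d, A) = -29*d
V = -454 (V = 26 - 480 = -454)
V + k(-43, o(-4, 3)) = -454 - 41 = -495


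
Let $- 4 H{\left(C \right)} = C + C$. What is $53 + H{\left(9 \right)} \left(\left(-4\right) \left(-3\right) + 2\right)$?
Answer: $-10$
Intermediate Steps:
$H{\left(C \right)} = - \frac{C}{2}$ ($H{\left(C \right)} = - \frac{C + C}{4} = - \frac{2 C}{4} = - \frac{C}{2}$)
$53 + H{\left(9 \right)} \left(\left(-4\right) \left(-3\right) + 2\right) = 53 + \left(- \frac{1}{2}\right) 9 \left(\left(-4\right) \left(-3\right) + 2\right) = 53 - \frac{9 \left(12 + 2\right)}{2} = 53 - 63 = -10$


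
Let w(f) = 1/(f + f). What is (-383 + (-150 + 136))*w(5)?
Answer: -397/10 ≈ -39.700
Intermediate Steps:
w(f) = 1/(2*f)
(-383 + (-150 + 136))*w(5) = (-383 + (-150 + 136))*((½)/5) = (-383 - 14)*((½)*(⅕)) = -397*⅒ = -397/10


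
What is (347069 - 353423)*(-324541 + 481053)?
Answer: -994477248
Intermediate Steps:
(347069 - 353423)*(-324541 + 481053) = -6354*156512 = -994477248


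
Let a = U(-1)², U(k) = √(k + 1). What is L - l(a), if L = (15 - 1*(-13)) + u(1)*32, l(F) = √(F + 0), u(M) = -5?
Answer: -132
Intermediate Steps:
U(k) = √(1 + k)
a = 0 (a = (√(1 - 1))² = (√0)² = 0² = 0)
l(F) = √F
L = -132 (L = (15 - 1*(-13)) - 5*32 = (15 + 13) - 160 = 28 - 160 = -132)
L - l(a) = -132 - √0 = -132 - 1*0 = -132 + 0 = -132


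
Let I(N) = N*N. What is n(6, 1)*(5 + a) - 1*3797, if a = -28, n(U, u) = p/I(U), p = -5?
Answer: -136577/36 ≈ -3793.8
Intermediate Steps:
I(N) = N²
n(U, u) = -5/U²
n(6, 1)*(5 + a) - 1*3797 = (-5/6²)*(5 - 28) - 1*3797 = -5*1/36*(-23) - 3797 = -5/36*(-23) - 3797 = 115/36 - 3797 = -136577/36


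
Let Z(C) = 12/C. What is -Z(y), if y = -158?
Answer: 6/79 ≈ 0.075949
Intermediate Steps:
-Z(y) = -12/(-158) = -12*(-1)/158 = -1*(-6/79) = 6/79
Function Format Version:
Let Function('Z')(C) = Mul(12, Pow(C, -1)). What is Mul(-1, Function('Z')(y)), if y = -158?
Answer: Rational(6, 79) ≈ 0.075949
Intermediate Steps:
Mul(-1, Function('Z')(y)) = Mul(-1, Mul(12, Pow(-158, -1))) = Mul(-1, Mul(12, Rational(-1, 158))) = Mul(-1, Rational(-6, 79)) = Rational(6, 79)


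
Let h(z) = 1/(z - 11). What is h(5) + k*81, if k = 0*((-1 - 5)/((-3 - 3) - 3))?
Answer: -⅙ ≈ -0.16667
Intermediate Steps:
h(z) = 1/(-11 + z)
k = 0 (k = 0*(-6/(-6 - 3)) = 0*(-6/(-9)) = 0*(-6*(-⅑)) = 0*(⅔) = 0)
h(5) + k*81 = 1/(-11 + 5) + 0*81 = 1/(-6) + 0 = -⅙ + 0 = -⅙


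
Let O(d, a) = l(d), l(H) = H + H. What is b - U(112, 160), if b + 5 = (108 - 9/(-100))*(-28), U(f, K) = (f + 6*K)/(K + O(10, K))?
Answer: -683432/225 ≈ -3037.5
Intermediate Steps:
l(H) = 2*H
O(d, a) = 2*d
U(f, K) = (f + 6*K)/(20 + K) (U(f, K) = (f + 6*K)/(K + 2*10) = (f + 6*K)/(K + 20) = (f + 6*K)/(20 + K))
b = -75788/25 (b = -5 + (108 - 9/(-100))*(-28) = -5 + (108 - 9*(-1/100))*(-28) = -5 + (108 + 9/100)*(-28) = -5 + (10809/100)*(-28) = -5 - 75663/25 = -75788/25 ≈ -3031.5)
b - U(112, 160) = -75788/25 - (112 + 6*160)/(20 + 160) = -75788/25 - (112 + 960)/180 = -75788/25 - 1072/180 = -75788/25 - 1*268/45 = -75788/25 - 268/45 = -683432/225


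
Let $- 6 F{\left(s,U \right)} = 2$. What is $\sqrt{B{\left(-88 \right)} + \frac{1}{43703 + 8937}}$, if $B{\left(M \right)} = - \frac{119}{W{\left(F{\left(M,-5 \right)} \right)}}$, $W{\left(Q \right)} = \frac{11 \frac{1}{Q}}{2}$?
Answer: $\frac{\sqrt{1360203285210}}{434280} \approx 2.6855$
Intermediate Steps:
$F{\left(s,U \right)} = - \frac{1}{3}$ ($F{\left(s,U \right)} = \left(- \frac{1}{6}\right) 2 = - \frac{1}{3}$)
$W{\left(Q \right)} = \frac{11}{2 Q}$ ($W{\left(Q \right)} = \frac{11}{Q} \frac{1}{2} = \frac{11}{2 Q}$)
$B{\left(M \right)} = \frac{238}{33}$ ($B{\left(M \right)} = - \frac{119}{\frac{11}{2} \frac{1}{- \frac{1}{3}}} = - \frac{119}{\frac{11}{2} \left(-3\right)} = - \frac{119}{- \frac{33}{2}} = \left(-119\right) \left(- \frac{2}{33}\right) = \frac{238}{33}$)
$\sqrt{B{\left(-88 \right)} + \frac{1}{43703 + 8937}} = \sqrt{\frac{238}{33} + \frac{1}{43703 + 8937}} = \sqrt{\frac{238}{33} + \frac{1}{52640}} = \sqrt{\frac{12528353}{1737120}} = \frac{\sqrt{1360203285210}}{434280}$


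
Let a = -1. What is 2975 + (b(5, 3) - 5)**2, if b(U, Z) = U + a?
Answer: 2976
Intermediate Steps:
b(U, Z) = -1 + U (b(U, Z) = U - 1 = -1 + U)
2975 + (b(5, 3) - 5)**2 = 2975 + ((-1 + 5) - 5)**2 = 2975 + (4 - 5)**2 = 2975 + (-1)**2 = 2975 + 1 = 2976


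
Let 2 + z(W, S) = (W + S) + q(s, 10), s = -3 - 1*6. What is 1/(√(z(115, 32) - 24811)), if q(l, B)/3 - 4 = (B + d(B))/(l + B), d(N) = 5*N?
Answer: -I*√24474/24474 ≈ -0.0063922*I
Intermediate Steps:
s = -9 (s = -3 - 6 = -9)
q(l, B) = 12 + 18*B/(B + l) (q(l, B) = 12 + 3*((B + 5*B)/(l + B)) = 12 + 3*((6*B)/(B + l)) = 12 + 3*(6*B/(B + l)) = 12 + 18*B/(B + l))
z(W, S) = 190 + S + W (z(W, S) = -2 + ((W + S) + 6*(2*(-9) + 5*10)/(10 - 9)) = -2 + ((S + W) + 6*(-18 + 50)/1) = -2 + ((S + W) + 6*1*32) = -2 + ((S + W) + 192) = -2 + (192 + S + W) = 190 + S + W)
1/(√(z(115, 32) - 24811)) = 1/(√((190 + 32 + 115) - 24811)) = 1/(√(337 - 24811)) = 1/(√(-24474)) = 1/(I*√24474) = -I*√24474/24474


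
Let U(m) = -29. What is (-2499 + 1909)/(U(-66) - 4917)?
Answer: 295/2473 ≈ 0.11929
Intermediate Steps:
(-2499 + 1909)/(U(-66) - 4917) = (-2499 + 1909)/(-29 - 4917) = -590/(-4946) = -590*(-1/4946) = 295/2473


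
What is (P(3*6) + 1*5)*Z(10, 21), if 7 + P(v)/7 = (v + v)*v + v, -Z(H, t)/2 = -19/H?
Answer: 87742/5 ≈ 17548.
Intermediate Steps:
Z(H, t) = 38/H (Z(H, t) = -(-38)/H = 38/H)
P(v) = -49 + 7*v + 14*v² (P(v) = -49 + 7*((v + v)*v + v) = -49 + 7*((2*v)*v + v) = -49 + 7*(2*v² + v) = -49 + 7*(v + 2*v²) = -49 + (7*v + 14*v²) = -49 + 7*v + 14*v²)
(P(3*6) + 1*5)*Z(10, 21) = ((-49 + 7*(3*6) + 14*(3*6)²) + 1*5)*(38/10) = ((-49 + 7*18 + 14*18²) + 5)*(38*(⅒)) = ((-49 + 126 + 14*324) + 5)*(19/5) = ((-49 + 126 + 4536) + 5)*(19/5) = (4613 + 5)*(19/5) = 4618*(19/5) = 87742/5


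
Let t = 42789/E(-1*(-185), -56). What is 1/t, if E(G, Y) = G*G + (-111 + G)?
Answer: 11433/14263 ≈ 0.80158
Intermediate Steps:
E(G, Y) = -111 + G + G**2 (E(G, Y) = G**2 + (-111 + G) = -111 + G + G**2)
t = 14263/11433 (t = 42789/(-111 - 1*(-185) + (-1*(-185))**2) = 42789/(-111 + 185 + 185**2) = 42789/(-111 + 185 + 34225) = 42789/34299 = 42789*(1/34299) = 14263/11433 ≈ 1.2475)
1/t = 1/(14263/11433) = 11433/14263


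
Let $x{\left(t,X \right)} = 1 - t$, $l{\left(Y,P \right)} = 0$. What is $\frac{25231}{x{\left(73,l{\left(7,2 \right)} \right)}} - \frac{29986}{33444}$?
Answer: $- \frac{23499571}{66888} \approx -351.33$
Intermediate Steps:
$\frac{25231}{x{\left(73,l{\left(7,2 \right)} \right)}} - \frac{29986}{33444} = \frac{25231}{1 - 73} - \frac{29986}{33444} = \frac{25231}{1 - 73} - \frac{14993}{16722} = \frac{25231}{-72} - \frac{14993}{16722} = 25231 \left(- \frac{1}{72}\right) - \frac{14993}{16722} = - \frac{25231}{72} - \frac{14993}{16722} = - \frac{23499571}{66888}$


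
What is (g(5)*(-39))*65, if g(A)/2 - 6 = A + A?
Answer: -81120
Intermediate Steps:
g(A) = 12 + 4*A (g(A) = 12 + 2*(A + A) = 12 + 2*(2*A) = 12 + 4*A)
(g(5)*(-39))*65 = ((12 + 4*5)*(-39))*65 = ((12 + 20)*(-39))*65 = (32*(-39))*65 = -1248*65 = -81120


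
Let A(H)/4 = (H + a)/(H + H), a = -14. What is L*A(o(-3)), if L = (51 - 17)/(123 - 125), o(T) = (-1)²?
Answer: 442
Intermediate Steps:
o(T) = 1
L = -17 (L = 34/(-2) = 34*(-½) = -17)
A(H) = 2*(-14 + H)/H (A(H) = 4*((H - 14)/(H + H)) = 4*((-14 + H)/((2*H))) = 4*((-14 + H)*(1/(2*H))) = 4*((-14 + H)/(2*H)) = 2*(-14 + H)/H)
L*A(o(-3)) = -17*(2 - 28/1) = -17*(2 - 28*1) = -17*(2 - 28) = -17*(-26) = 442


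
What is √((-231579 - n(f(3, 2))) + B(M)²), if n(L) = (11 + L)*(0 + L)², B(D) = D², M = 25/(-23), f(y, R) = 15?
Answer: 2*I*√16610494541/529 ≈ 487.27*I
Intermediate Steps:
M = -25/23 (M = 25*(-1/23) = -25/23 ≈ -1.0870)
n(L) = L²*(11 + L) (n(L) = (11 + L)*L² = L²*(11 + L))
√((-231579 - n(f(3, 2))) + B(M)²) = √((-231579 - 15²*(11 + 15)) + ((-25/23)²)²) = √((-231579 - 225*26) + (625/529)²) = √((-231579 - 1*5850) + 390625/279841) = √((-231579 - 5850) + 390625/279841) = √(-237429 + 390625/279841) = √(-66441978164/279841) = 2*I*√16610494541/529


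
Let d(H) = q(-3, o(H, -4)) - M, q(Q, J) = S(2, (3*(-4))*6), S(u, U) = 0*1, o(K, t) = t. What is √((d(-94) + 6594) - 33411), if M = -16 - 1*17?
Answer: 12*I*√186 ≈ 163.66*I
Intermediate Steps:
S(u, U) = 0
q(Q, J) = 0
M = -33 (M = -16 - 17 = -33)
d(H) = 33 (d(H) = 0 - 1*(-33) = 0 + 33 = 33)
√((d(-94) + 6594) - 33411) = √((33 + 6594) - 33411) = √(6627 - 33411) = √(-26784) = 12*I*√186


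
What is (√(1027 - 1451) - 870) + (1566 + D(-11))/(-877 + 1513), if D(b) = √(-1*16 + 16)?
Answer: -91959/106 + 2*I*√106 ≈ -867.54 + 20.591*I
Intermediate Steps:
D(b) = 0 (D(b) = √(-16 + 16) = √0 = 0)
(√(1027 - 1451) - 870) + (1566 + D(-11))/(-877 + 1513) = (√(1027 - 1451) - 870) + (1566 + 0)/(-877 + 1513) = (√(-424) - 870) + 1566/636 = (2*I*√106 - 870) + 1566*(1/636) = (-870 + 2*I*√106) + 261/106 = -91959/106 + 2*I*√106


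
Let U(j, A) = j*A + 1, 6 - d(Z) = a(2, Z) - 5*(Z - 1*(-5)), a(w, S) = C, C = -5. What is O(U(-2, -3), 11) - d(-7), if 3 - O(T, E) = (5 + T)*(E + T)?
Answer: -214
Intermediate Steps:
a(w, S) = -5
d(Z) = 36 + 5*Z (d(Z) = 6 - (-5 - 5*(Z - 1*(-5))) = 6 - (-5 - 5*(Z + 5)) = 6 - (-5 - 5*(5 + Z)) = 6 - (-5 + (-25 - 5*Z)) = 6 - (-30 - 5*Z) = 6 + (30 + 5*Z) = 36 + 5*Z)
U(j, A) = 1 + A*j (U(j, A) = A*j + 1 = 1 + A*j)
O(T, E) = 3 - (5 + T)*(E + T)
O(U(-2, -3), 11) - d(-7) = (3 - (1 - 3*(-2))**2 - 5*11 - 5*(1 - 3*(-2)) - 1*11*(1 - 3*(-2))) - (36 + 5*(-7)) = (3 - (1 + 6)**2 - 55 - 5*(1 + 6) - 1*11*(1 + 6)) - (36 - 35) = (3 - 1*7**2 - 55 - 5*7 - 1*11*7) - 1*1 = (3 - 1*49 - 55 - 35 - 77) - 1 = (3 - 49 - 55 - 35 - 77) - 1 = -213 - 1 = -214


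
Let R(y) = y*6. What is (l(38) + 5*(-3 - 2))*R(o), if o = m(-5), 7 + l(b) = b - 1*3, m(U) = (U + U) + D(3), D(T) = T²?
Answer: -18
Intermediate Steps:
m(U) = 9 + 2*U (m(U) = (U + U) + 3² = 2*U + 9 = 9 + 2*U)
l(b) = -10 + b (l(b) = -7 + (b - 1*3) = -7 + (b - 3) = -7 + (-3 + b) = -10 + b)
o = -1 (o = 9 + 2*(-5) = 9 - 10 = -1)
R(y) = 6*y
(l(38) + 5*(-3 - 2))*R(o) = ((-10 + 38) + 5*(-3 - 2))*(6*(-1)) = (28 + 5*(-5))*(-6) = (28 - 25)*(-6) = 3*(-6) = -18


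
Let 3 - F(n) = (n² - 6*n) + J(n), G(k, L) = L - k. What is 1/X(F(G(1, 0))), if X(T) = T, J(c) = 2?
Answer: -⅙ ≈ -0.16667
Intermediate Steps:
F(n) = 1 - n² + 6*n (F(n) = 3 - ((n² - 6*n) + 2) = 3 - (2 + n² - 6*n) = 3 + (-2 - n² + 6*n) = 1 - n² + 6*n)
1/X(F(G(1, 0))) = 1/(1 - (0 - 1*1)² + 6*(0 - 1*1)) = 1/(1 - (0 - 1)² + 6*(0 - 1)) = 1/(1 - 1*(-1)² + 6*(-1)) = 1/(1 - 1*1 - 6) = 1/(1 - 1 - 6) = 1/(-6) = -⅙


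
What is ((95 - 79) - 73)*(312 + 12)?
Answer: -18468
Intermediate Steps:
((95 - 79) - 73)*(312 + 12) = (16 - 73)*324 = -57*324 = -18468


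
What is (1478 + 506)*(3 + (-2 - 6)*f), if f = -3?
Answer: 53568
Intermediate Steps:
(1478 + 506)*(3 + (-2 - 6)*f) = (1478 + 506)*(3 + (-2 - 6)*(-3)) = 1984*(3 - 8*(-3)) = 1984*(3 + 24) = 1984*27 = 53568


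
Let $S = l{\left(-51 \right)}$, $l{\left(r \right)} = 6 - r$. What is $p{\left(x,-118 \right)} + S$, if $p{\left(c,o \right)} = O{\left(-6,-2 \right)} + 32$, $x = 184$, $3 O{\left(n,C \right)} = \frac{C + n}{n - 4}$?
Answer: $\frac{1339}{15} \approx 89.267$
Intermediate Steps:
$O{\left(n,C \right)} = \frac{C + n}{3 \left(-4 + n\right)}$ ($O{\left(n,C \right)} = \frac{\left(C + n\right) \frac{1}{n - 4}}{3} = \frac{\left(C + n\right) \frac{1}{-4 + n}}{3} = \frac{\frac{1}{-4 + n} \left(C + n\right)}{3} = \frac{C + n}{3 \left(-4 + n\right)}$)
$p{\left(c,o \right)} = \frac{484}{15}$ ($p{\left(c,o \right)} = \frac{-2 - 6}{3 \left(-4 - 6\right)} + 32 = \frac{1}{3} \frac{1}{-10} \left(-8\right) + 32 = \frac{1}{3} \left(- \frac{1}{10}\right) \left(-8\right) + 32 = \frac{4}{15} + 32 = \frac{484}{15}$)
$S = 57$ ($S = 6 - -51 = 6 + 51 = 57$)
$p{\left(x,-118 \right)} + S = \frac{484}{15} + 57 = \frac{1339}{15}$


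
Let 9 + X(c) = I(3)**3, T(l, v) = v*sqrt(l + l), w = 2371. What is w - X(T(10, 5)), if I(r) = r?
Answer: 2353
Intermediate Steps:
T(l, v) = v*sqrt(2)*sqrt(l) (T(l, v) = v*sqrt(2*l) = v*(sqrt(2)*sqrt(l)) = v*sqrt(2)*sqrt(l))
X(c) = 18 (X(c) = -9 + 3**3 = -9 + 27 = 18)
w - X(T(10, 5)) = 2371 - 1*18 = 2371 - 18 = 2353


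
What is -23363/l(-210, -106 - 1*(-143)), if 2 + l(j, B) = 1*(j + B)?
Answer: 23363/175 ≈ 133.50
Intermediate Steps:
l(j, B) = -2 + B + j (l(j, B) = -2 + 1*(j + B) = -2 + 1*(B + j) = -2 + (B + j) = -2 + B + j)
-23363/l(-210, -106 - 1*(-143)) = -23363/(-2 + (-106 - 1*(-143)) - 210) = -23363/(-2 + (-106 + 143) - 210) = -23363/(-2 + 37 - 210) = -23363/(-175) = -23363*(-1/175) = 23363/175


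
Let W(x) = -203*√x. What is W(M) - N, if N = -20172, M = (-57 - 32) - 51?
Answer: 20172 - 406*I*√35 ≈ 20172.0 - 2401.9*I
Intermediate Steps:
M = -140 (M = -89 - 51 = -140)
W(M) - N = -406*I*√35 - 1*(-20172) = -406*I*√35 + 20172 = 20172 - 406*I*√35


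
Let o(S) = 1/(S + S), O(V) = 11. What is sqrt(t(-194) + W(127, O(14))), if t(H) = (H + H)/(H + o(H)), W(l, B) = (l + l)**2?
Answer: 2*sqrt(91390142602869)/75273 ≈ 254.00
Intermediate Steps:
o(S) = 1/(2*S)
W(l, B) = 4*l**2 (W(l, B) = (2*l)**2 = 4*l**2)
t(H) = 2*H/(H + 1/(2*H)) (t(H) = (H + H)/(H + 1/(2*H)) = (2*H)/(H + 1/(2*H)) = 2*H/(H + 1/(2*H)))
sqrt(t(-194) + W(127, O(14))) = sqrt(4*(-194)**2/(1 + 2*(-194)**2) + 4*127**2) = sqrt(4*37636/(1 + 2*37636) + 4*16129) = sqrt(4*37636/(1 + 75272) + 64516) = sqrt(4*37636/75273 + 64516) = sqrt(4*37636*(1/75273) + 64516) = sqrt(150544/75273 + 64516) = sqrt(4856463412/75273) = 2*sqrt(91390142602869)/75273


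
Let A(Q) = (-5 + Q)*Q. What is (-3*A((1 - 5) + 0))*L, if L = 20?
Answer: -2160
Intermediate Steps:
A(Q) = Q*(-5 + Q)
(-3*A((1 - 5) + 0))*L = -3*((1 - 5) + 0)*(-5 + ((1 - 5) + 0))*20 = -3*(-4 + 0)*(-5 + (-4 + 0))*20 = -(-12)*(-5 - 4)*20 = -(-12)*(-9)*20 = -3*36*20 = -108*20 = -2160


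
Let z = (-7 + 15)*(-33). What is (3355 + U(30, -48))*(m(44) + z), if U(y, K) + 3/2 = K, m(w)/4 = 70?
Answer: 52888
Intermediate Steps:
m(w) = 280 (m(w) = 4*70 = 280)
U(y, K) = -3/2 + K
z = -264 (z = 8*(-33) = -264)
(3355 + U(30, -48))*(m(44) + z) = (3355 + (-3/2 - 48))*(280 - 264) = (3355 - 99/2)*16 = (6611/2)*16 = 52888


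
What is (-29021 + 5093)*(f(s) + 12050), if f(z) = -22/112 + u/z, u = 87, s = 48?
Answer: -4037194971/14 ≈ -2.8837e+8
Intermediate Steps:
f(z) = -11/56 + 87/z (f(z) = -22/112 + 87/z = -22*1/112 + 87/z = -11/56 + 87/z)
(-29021 + 5093)*(f(s) + 12050) = (-29021 + 5093)*((-11/56 + 87/48) + 12050) = -23928*((-11/56 + 87*(1/48)) + 12050) = -23928*((-11/56 + 29/16) + 12050) = -23928*(181/112 + 12050) = -23928*1349781/112 = -4037194971/14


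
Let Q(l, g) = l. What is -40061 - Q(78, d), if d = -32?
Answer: -40139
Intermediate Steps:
-40061 - Q(78, d) = -40061 - 1*78 = -40061 - 78 = -40139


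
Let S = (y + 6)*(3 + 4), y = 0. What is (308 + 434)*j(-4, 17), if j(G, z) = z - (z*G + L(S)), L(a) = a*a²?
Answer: -54910226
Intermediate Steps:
S = 42 (S = (0 + 6)*(3 + 4) = 6*7 = 42)
L(a) = a³
j(G, z) = -74088 + z - G*z (j(G, z) = z - (z*G + 42³) = z - (G*z + 74088) = z - (74088 + G*z) = z + (-74088 - G*z) = -74088 + z - G*z)
(308 + 434)*j(-4, 17) = (308 + 434)*(-74088 + 17 - 1*(-4)*17) = 742*(-74088 + 17 + 68) = 742*(-74003) = -54910226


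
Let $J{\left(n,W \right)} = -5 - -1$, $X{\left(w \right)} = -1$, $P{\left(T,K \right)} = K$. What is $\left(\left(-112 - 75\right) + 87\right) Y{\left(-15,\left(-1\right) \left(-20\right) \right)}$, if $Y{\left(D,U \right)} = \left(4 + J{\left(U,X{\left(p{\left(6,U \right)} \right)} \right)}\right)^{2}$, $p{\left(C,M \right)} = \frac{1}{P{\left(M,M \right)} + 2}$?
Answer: $0$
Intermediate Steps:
$p{\left(C,M \right)} = \frac{1}{2 + M}$ ($p{\left(C,M \right)} = \frac{1}{M + 2} = \frac{1}{2 + M}$)
$J{\left(n,W \right)} = -4$ ($J{\left(n,W \right)} = -5 + 1 = -4$)
$Y{\left(D,U \right)} = 0$ ($Y{\left(D,U \right)} = \left(4 - 4\right)^{2} = 0^{2} = 0$)
$\left(\left(-112 - 75\right) + 87\right) Y{\left(-15,\left(-1\right) \left(-20\right) \right)} = \left(\left(-112 - 75\right) + 87\right) 0 = \left(-187 + 87\right) 0 = \left(-100\right) 0 = 0$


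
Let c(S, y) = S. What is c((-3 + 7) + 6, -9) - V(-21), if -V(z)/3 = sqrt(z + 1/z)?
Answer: 10 + I*sqrt(9282)/7 ≈ 10.0 + 13.763*I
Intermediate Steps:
V(z) = -3*sqrt(z + 1/z)
c((-3 + 7) + 6, -9) - V(-21) = ((-3 + 7) + 6) - (-3)*sqrt(-21 + 1/(-21)) = (4 + 6) - (-3)*sqrt(-21 - 1/21) = 10 - (-3)*sqrt(-442/21) = 10 - (-3)*I*sqrt(9282)/21 = 10 - (-1)*I*sqrt(9282)/7 = 10 + I*sqrt(9282)/7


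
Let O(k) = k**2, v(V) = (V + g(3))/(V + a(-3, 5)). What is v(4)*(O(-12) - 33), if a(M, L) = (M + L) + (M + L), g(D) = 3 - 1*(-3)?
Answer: 555/4 ≈ 138.75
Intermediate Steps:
g(D) = 6 (g(D) = 3 + 3 = 6)
a(M, L) = 2*L + 2*M (a(M, L) = (L + M) + (L + M) = 2*L + 2*M)
v(V) = (6 + V)/(4 + V) (v(V) = (V + 6)/(V + (2*5 + 2*(-3))) = (6 + V)/(V + (10 - 6)) = (6 + V)/(V + 4) = (6 + V)/(4 + V))
v(4)*(O(-12) - 33) = ((6 + 4)/(4 + 4))*((-12)**2 - 33) = (10/8)*(144 - 33) = ((1/8)*10)*111 = (5/4)*111 = 555/4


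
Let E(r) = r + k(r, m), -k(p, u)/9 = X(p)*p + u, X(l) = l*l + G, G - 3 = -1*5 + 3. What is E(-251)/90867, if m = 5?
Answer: 142321222/90867 ≈ 1566.3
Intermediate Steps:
G = 1 (G = 3 + (-1*5 + 3) = 3 + (-5 + 3) = 3 - 2 = 1)
X(l) = 1 + l² (X(l) = l*l + 1 = l² + 1 = 1 + l²)
k(p, u) = -9*u - 9*p*(1 + p²) (k(p, u) = -9*((1 + p²)*p + u) = -9*(p*(1 + p²) + u) = -9*(u + p*(1 + p²)) = -9*u - 9*p*(1 + p²))
E(r) = -45 - 9*r³ - 8*r (E(r) = r + (-9*r - 9*5 - 9*r³) = r + (-9*r - 45 - 9*r³) = r + (-45 - 9*r - 9*r³) = -45 - 9*r³ - 8*r)
E(-251)/90867 = (-45 - 251 - 9*(-251)*(1 + (-251)²))/90867 = (-45 - 251 - 9*(-251)*(1 + 63001))*(1/90867) = (-45 - 251 - 9*(-251)*63002)*(1/90867) = (-45 - 251 + 142321518)*(1/90867) = 142321222*(1/90867) = 142321222/90867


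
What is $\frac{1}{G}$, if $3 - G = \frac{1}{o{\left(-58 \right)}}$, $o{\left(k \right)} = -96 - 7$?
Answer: $\frac{103}{310} \approx 0.33226$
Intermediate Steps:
$o{\left(k \right)} = -103$
$G = \frac{310}{103}$ ($G = 3 - \frac{1}{-103} = 3 - - \frac{1}{103} = 3 + \frac{1}{103} = \frac{310}{103} \approx 3.0097$)
$\frac{1}{G} = \frac{1}{\frac{310}{103}} = \frac{103}{310}$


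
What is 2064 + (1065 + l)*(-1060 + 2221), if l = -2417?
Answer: -1567608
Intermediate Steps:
2064 + (1065 + l)*(-1060 + 2221) = 2064 + (1065 - 2417)*(-1060 + 2221) = 2064 - 1352*1161 = 2064 - 1569672 = -1567608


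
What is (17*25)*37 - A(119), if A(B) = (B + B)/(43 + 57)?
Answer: 786131/50 ≈ 15723.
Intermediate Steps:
A(B) = B/50 (A(B) = (2*B)/100 = (2*B)*(1/100) = B/50)
(17*25)*37 - A(119) = (17*25)*37 - 119/50 = 425*37 - 1*119/50 = 15725 - 119/50 = 786131/50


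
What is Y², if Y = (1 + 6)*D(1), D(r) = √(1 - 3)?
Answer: -98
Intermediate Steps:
D(r) = I*√2 (D(r) = √(-2) = I*√2)
Y = 7*I*√2 (Y = (1 + 6)*(I*√2) = 7*(I*√2) = 7*I*√2 ≈ 9.8995*I)
Y² = (7*I*√2)² = -98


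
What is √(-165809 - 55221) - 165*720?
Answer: -118800 + 31*I*√230 ≈ -1.188e+5 + 470.14*I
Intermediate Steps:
√(-165809 - 55221) - 165*720 = √(-221030) - 1*118800 = 31*I*√230 - 118800 = -118800 + 31*I*√230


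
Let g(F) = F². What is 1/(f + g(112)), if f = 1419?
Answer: 1/13963 ≈ 7.1618e-5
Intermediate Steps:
1/(f + g(112)) = 1/(1419 + 112²) = 1/(1419 + 12544) = 1/13963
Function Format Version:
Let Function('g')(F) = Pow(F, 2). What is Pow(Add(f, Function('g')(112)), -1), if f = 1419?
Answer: Rational(1, 13963) ≈ 7.1618e-5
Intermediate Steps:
Pow(Add(f, Function('g')(112)), -1) = Pow(Add(1419, Pow(112, 2)), -1) = Pow(Add(1419, 12544), -1) = Pow(13963, -1) = Rational(1, 13963)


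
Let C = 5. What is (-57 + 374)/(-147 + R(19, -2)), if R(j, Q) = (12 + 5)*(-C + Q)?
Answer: -317/266 ≈ -1.1917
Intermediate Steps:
R(j, Q) = -85 + 17*Q (R(j, Q) = (12 + 5)*(-1*5 + Q) = 17*(-5 + Q) = -85 + 17*Q)
(-57 + 374)/(-147 + R(19, -2)) = (-57 + 374)/(-147 + (-85 + 17*(-2))) = 317/(-147 + (-85 - 34)) = 317/(-147 - 119) = 317/(-266) = 317*(-1/266) = -317/266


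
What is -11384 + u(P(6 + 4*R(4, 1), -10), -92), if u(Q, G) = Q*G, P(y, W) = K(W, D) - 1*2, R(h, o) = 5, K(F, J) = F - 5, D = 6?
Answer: -9820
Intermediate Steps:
K(F, J) = -5 + F
P(y, W) = -7 + W (P(y, W) = (-5 + W) - 1*2 = (-5 + W) - 2 = -7 + W)
u(Q, G) = G*Q
-11384 + u(P(6 + 4*R(4, 1), -10), -92) = -11384 - 92*(-7 - 10) = -11384 - 92*(-17) = -11384 + 1564 = -9820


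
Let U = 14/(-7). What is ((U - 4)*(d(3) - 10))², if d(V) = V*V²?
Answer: 10404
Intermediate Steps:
U = -2 (U = 14*(-⅐) = -2)
d(V) = V³
((U - 4)*(d(3) - 10))² = ((-2 - 4)*(3³ - 10))² = (-6*(27 - 10))² = (-6*17)² = (-102)² = 10404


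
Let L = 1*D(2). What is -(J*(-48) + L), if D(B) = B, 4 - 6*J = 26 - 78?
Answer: 446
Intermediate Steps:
J = 28/3 (J = 2/3 - (26 - 78)/6 = 2/3 - 1/6*(-52) = 2/3 + 26/3 = 28/3 ≈ 9.3333)
L = 2 (L = 1*2 = 2)
-(J*(-48) + L) = -((28/3)*(-48) + 2) = -(-448 + 2) = -1*(-446) = 446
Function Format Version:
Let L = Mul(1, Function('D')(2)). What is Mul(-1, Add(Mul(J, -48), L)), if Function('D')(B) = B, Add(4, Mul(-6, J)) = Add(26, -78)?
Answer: 446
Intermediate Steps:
J = Rational(28, 3) (J = Add(Rational(2, 3), Mul(Rational(-1, 6), Add(26, -78))) = Add(Rational(2, 3), Mul(Rational(-1, 6), -52)) = Add(Rational(2, 3), Rational(26, 3)) = Rational(28, 3) ≈ 9.3333)
L = 2 (L = Mul(1, 2) = 2)
Mul(-1, Add(Mul(J, -48), L)) = Mul(-1, Add(Mul(Rational(28, 3), -48), 2)) = Mul(-1, Add(-448, 2)) = Mul(-1, -446) = 446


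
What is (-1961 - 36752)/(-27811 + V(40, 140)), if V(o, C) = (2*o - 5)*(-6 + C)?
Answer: 38713/17761 ≈ 2.1797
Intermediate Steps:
V(o, C) = (-6 + C)*(-5 + 2*o) (V(o, C) = (-5 + 2*o)*(-6 + C) = (-6 + C)*(-5 + 2*o))
(-1961 - 36752)/(-27811 + V(40, 140)) = (-1961 - 36752)/(-27811 + (30 - 12*40 - 5*140 + 2*140*40)) = -38713/(-27811 + (30 - 480 - 700 + 11200)) = -38713/(-27811 + 10050) = -38713/(-17761) = -38713*(-1/17761) = 38713/17761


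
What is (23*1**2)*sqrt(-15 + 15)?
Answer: 0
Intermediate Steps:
(23*1**2)*sqrt(-15 + 15) = (23*1)*sqrt(0) = 23*0 = 0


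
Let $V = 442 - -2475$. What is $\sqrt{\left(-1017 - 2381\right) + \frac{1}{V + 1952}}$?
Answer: $\frac{i \sqrt{8950769801}}{1623} \approx 58.292 i$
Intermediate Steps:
$V = 2917$ ($V = 442 + 2475 = 2917$)
$\sqrt{\left(-1017 - 2381\right) + \frac{1}{V + 1952}} = \sqrt{\left(-1017 - 2381\right) + \frac{1}{2917 + 1952}} = \sqrt{\left(-1017 - 2381\right) + \frac{1}{4869}} = \sqrt{-3398 + \frac{1}{4869}} = \sqrt{- \frac{16544861}{4869}} = \frac{i \sqrt{8950769801}}{1623}$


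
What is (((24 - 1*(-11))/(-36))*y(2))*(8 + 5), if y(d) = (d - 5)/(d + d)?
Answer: 455/48 ≈ 9.4792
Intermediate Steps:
y(d) = (-5 + d)/(2*d) (y(d) = (-5 + d)/((2*d)) = (-5 + d)*(1/(2*d)) = (-5 + d)/(2*d))
(((24 - 1*(-11))/(-36))*y(2))*(8 + 5) = (((24 - 1*(-11))/(-36))*((1/2)*(-5 + 2)/2))*(8 + 5) = (((24 + 11)*(-1/36))*((1/2)*(1/2)*(-3)))*13 = ((35*(-1/36))*(-3/4))*13 = -35/36*(-3/4)*13 = (35/48)*13 = 455/48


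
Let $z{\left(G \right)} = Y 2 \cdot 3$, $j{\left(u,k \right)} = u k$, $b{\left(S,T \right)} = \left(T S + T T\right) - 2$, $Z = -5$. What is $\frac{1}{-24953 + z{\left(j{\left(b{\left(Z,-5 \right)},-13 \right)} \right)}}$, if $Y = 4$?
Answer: $- \frac{1}{24929} \approx -4.0114 \cdot 10^{-5}$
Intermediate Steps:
$b{\left(S,T \right)} = -2 + T^{2} + S T$ ($b{\left(S,T \right)} = \left(S T + T^{2}\right) - 2 = \left(T^{2} + S T\right) - 2 = -2 + T^{2} + S T$)
$j{\left(u,k \right)} = k u$
$z{\left(G \right)} = 24$ ($z{\left(G \right)} = 4 \cdot 2 \cdot 3 = 8 \cdot 3 = 24$)
$\frac{1}{-24953 + z{\left(j{\left(b{\left(Z,-5 \right)},-13 \right)} \right)}} = \frac{1}{-24953 + 24} = \frac{1}{-24929} = - \frac{1}{24929}$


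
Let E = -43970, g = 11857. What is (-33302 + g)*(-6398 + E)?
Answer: 1080141760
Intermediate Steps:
(-33302 + g)*(-6398 + E) = (-33302 + 11857)*(-6398 - 43970) = -21445*(-50368) = 1080141760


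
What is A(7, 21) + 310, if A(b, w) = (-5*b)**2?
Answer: 1535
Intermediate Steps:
A(b, w) = 25*b**2
A(7, 21) + 310 = 25*7**2 + 310 = 25*49 + 310 = 1225 + 310 = 1535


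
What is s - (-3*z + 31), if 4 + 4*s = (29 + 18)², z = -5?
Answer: 2021/4 ≈ 505.25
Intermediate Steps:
s = 2205/4 (s = -1 + (29 + 18)²/4 = -1 + (¼)*47² = -1 + (¼)*2209 = -1 + 2209/4 = 2205/4 ≈ 551.25)
s - (-3*z + 31) = 2205/4 - (-3*(-5) + 31) = 2205/4 - (15 + 31) = 2205/4 - 1*46 = 2205/4 - 46 = 2021/4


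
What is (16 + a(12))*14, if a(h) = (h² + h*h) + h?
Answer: 4424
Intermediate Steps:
a(h) = h + 2*h² (a(h) = (h² + h²) + h = 2*h² + h = h + 2*h²)
(16 + a(12))*14 = (16 + 12*(1 + 2*12))*14 = (16 + 12*(1 + 24))*14 = (16 + 12*25)*14 = (16 + 300)*14 = 316*14 = 4424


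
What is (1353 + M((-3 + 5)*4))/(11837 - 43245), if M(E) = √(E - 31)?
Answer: -1353/31408 - I*√23/31408 ≈ -0.043078 - 0.00015269*I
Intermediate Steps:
M(E) = √(-31 + E)
(1353 + M((-3 + 5)*4))/(11837 - 43245) = (1353 + √(-31 + (-3 + 5)*4))/(11837 - 43245) = (1353 + √(-31 + 2*4))/(-31408) = (1353 + √(-31 + 8))*(-1/31408) = (1353 + √(-23))*(-1/31408) = (1353 + I*√23)*(-1/31408) = -1353/31408 - I*√23/31408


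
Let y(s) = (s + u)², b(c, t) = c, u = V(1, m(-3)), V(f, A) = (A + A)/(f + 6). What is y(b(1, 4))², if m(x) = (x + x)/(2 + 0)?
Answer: 1/2401 ≈ 0.00041649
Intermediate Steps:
m(x) = x (m(x) = (2*x)/2 = (2*x)*(½) = x)
V(f, A) = 2*A/(6 + f) (V(f, A) = (2*A)/(6 + f) = 2*A/(6 + f))
u = -6/7 (u = 2*(-3)/(6 + 1) = 2*(-3)/7 = 2*(-3)*(⅐) = -6/7 ≈ -0.85714)
y(s) = (-6/7 + s)² (y(s) = (s - 6/7)² = (-6/7 + s)²)
y(b(1, 4))² = ((-6 + 7*1)²/49)² = ((-6 + 7)²/49)² = ((1/49)*1²)² = ((1/49)*1)² = (1/49)² = 1/2401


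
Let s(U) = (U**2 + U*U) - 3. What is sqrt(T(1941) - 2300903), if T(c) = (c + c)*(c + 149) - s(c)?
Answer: I*sqrt(1722482) ≈ 1312.4*I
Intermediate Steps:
s(U) = -3 + 2*U**2 (s(U) = (U**2 + U**2) - 3 = 2*U**2 - 3 = -3 + 2*U**2)
T(c) = 3 - 2*c**2 + 2*c*(149 + c) (T(c) = (c + c)*(c + 149) - (-3 + 2*c**2) = (2*c)*(149 + c) + (3 - 2*c**2) = 2*c*(149 + c) + (3 - 2*c**2) = 3 - 2*c**2 + 2*c*(149 + c))
sqrt(T(1941) - 2300903) = sqrt((3 + 298*1941) - 2300903) = sqrt((3 + 578418) - 2300903) = sqrt(578421 - 2300903) = sqrt(-1722482) = I*sqrt(1722482)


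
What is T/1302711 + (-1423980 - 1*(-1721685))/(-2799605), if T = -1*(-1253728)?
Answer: 624423919837/729415245831 ≈ 0.85606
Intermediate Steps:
T = 1253728
T/1302711 + (-1423980 - 1*(-1721685))/(-2799605) = 1253728/1302711 + (-1423980 - 1*(-1721685))/(-2799605) = 1253728*(1/1302711) + (-1423980 + 1721685)*(-1/2799605) = 1253728/1302711 + 297705*(-1/2799605) = 1253728/1302711 - 59541/559921 = 624423919837/729415245831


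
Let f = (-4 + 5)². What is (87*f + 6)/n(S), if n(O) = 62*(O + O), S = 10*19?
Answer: 3/760 ≈ 0.0039474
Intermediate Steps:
S = 190
f = 1 (f = 1² = 1)
n(O) = 124*O (n(O) = 62*(2*O) = 124*O)
(87*f + 6)/n(S) = (87*1 + 6)/((124*190)) = (87 + 6)/23560 = 93*(1/23560) = 3/760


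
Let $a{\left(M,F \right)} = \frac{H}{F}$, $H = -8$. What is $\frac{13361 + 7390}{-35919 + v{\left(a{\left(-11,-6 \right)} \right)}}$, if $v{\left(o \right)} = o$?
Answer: $- \frac{62253}{107753} \approx -0.57774$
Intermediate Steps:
$a{\left(M,F \right)} = - \frac{8}{F}$
$\frac{13361 + 7390}{-35919 + v{\left(a{\left(-11,-6 \right)} \right)}} = \frac{13361 + 7390}{-35919 - \frac{8}{-6}} = \frac{20751}{-35919 - - \frac{4}{3}} = \frac{20751}{-35919 + \frac{4}{3}} = \frac{20751}{- \frac{107753}{3}} = 20751 \left(- \frac{3}{107753}\right) = - \frac{62253}{107753}$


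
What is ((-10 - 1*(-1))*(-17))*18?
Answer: 2754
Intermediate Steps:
((-10 - 1*(-1))*(-17))*18 = ((-10 + 1)*(-17))*18 = -9*(-17)*18 = 153*18 = 2754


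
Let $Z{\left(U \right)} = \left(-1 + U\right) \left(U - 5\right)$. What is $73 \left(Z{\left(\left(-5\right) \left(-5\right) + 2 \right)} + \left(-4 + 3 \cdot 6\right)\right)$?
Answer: $42778$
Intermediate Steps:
$Z{\left(U \right)} = \left(-1 + U\right) \left(-5 + U\right)$
$73 \left(Z{\left(\left(-5\right) \left(-5\right) + 2 \right)} + \left(-4 + 3 \cdot 6\right)\right) = 73 \left(\left(5 + \left(\left(-5\right) \left(-5\right) + 2\right)^{2} - 6 \left(\left(-5\right) \left(-5\right) + 2\right)\right) + \left(-4 + 3 \cdot 6\right)\right) = 73 \left(\left(5 + \left(25 + 2\right)^{2} - 6 \left(25 + 2\right)\right) + \left(-4 + 18\right)\right) = 73 \left(\left(5 + 27^{2} - 162\right) + 14\right) = 73 \left(\left(5 + 729 - 162\right) + 14\right) = 73 \left(572 + 14\right) = 73 \cdot 586 = 42778$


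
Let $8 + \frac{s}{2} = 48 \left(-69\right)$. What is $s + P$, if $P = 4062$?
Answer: $-2578$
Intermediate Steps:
$s = -6640$ ($s = -16 + 2 \cdot 48 \left(-69\right) = -16 + 2 \left(-3312\right) = -16 - 6624 = -6640$)
$s + P = -6640 + 4062 = -2578$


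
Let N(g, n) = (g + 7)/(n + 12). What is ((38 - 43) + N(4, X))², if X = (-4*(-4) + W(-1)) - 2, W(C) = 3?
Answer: 17956/841 ≈ 21.351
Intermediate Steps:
X = 17 (X = (-4*(-4) + 3) - 2 = (16 + 3) - 2 = 19 - 2 = 17)
N(g, n) = (7 + g)/(12 + n)
((38 - 43) + N(4, X))² = ((38 - 43) + (7 + 4)/(12 + 17))² = (-5 + 11/29)² = (-134/29)² = 17956/841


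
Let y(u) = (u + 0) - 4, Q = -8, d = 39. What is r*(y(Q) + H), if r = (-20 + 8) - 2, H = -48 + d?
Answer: 294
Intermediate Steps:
y(u) = -4 + u (y(u) = u - 4 = -4 + u)
H = -9 (H = -48 + 39 = -9)
r = -14 (r = -12 - 2 = -14)
r*(y(Q) + H) = -14*((-4 - 8) - 9) = -14*(-12 - 9) = -14*(-21) = 294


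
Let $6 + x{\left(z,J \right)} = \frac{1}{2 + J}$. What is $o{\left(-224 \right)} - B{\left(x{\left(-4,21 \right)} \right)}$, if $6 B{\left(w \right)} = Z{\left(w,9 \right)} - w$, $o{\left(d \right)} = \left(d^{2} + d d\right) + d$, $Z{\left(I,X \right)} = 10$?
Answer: $\frac{13817297}{138} \approx 1.0013 \cdot 10^{5}$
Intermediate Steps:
$x{\left(z,J \right)} = -6 + \frac{1}{2 + J}$
$o{\left(d \right)} = d + 2 d^{2}$ ($o{\left(d \right)} = \left(d^{2} + d^{2}\right) + d = 2 d^{2} + d = d + 2 d^{2}$)
$B{\left(w \right)} = \frac{5}{3} - \frac{w}{6}$ ($B{\left(w \right)} = \frac{10 - w}{6} = \frac{5}{3} - \frac{w}{6}$)
$o{\left(-224 \right)} - B{\left(x{\left(-4,21 \right)} \right)} = - 224 \left(1 + 2 \left(-224\right)\right) - \left(\frac{5}{3} - \frac{\frac{1}{2 + 21} \left(-11 - 126\right)}{6}\right) = - 224 \left(1 - 448\right) - \left(\frac{5}{3} - \frac{\frac{1}{23} \left(-11 - 126\right)}{6}\right) = \left(-224\right) \left(-447\right) - \left(\frac{5}{3} - \frac{\frac{1}{23} \left(-137\right)}{6}\right) = 100128 - \left(\frac{5}{3} - - \frac{137}{138}\right) = 100128 - \left(\frac{5}{3} + \frac{137}{138}\right) = 100128 - \frac{367}{138} = \frac{13817297}{138}$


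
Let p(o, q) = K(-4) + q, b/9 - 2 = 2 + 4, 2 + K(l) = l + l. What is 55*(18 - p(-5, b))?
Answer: -2420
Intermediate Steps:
K(l) = -2 + 2*l (K(l) = -2 + (l + l) = -2 + 2*l)
b = 72 (b = 18 + 9*(2 + 4) = 18 + 9*6 = 18 + 54 = 72)
p(o, q) = -10 + q (p(o, q) = (-2 + 2*(-4)) + q = (-2 - 8) + q = -10 + q)
55*(18 - p(-5, b)) = 55*(18 - (-10 + 72)) = 55*(18 - 1*62) = 55*(18 - 62) = 55*(-44) = -2420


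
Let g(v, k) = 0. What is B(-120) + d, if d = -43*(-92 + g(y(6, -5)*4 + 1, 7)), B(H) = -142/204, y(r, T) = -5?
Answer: 403441/102 ≈ 3955.3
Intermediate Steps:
B(H) = -71/102 (B(H) = -142*1/204 = -71/102)
d = 3956 (d = -43*(-92 + 0) = -43*(-92) = 3956)
B(-120) + d = -71/102 + 3956 = 403441/102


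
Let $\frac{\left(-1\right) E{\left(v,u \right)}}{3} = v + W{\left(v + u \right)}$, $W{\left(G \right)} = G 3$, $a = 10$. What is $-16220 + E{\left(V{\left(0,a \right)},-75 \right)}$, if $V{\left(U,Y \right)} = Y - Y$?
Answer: $-15545$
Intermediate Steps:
$V{\left(U,Y \right)} = 0$
$W{\left(G \right)} = 3 G$
$E{\left(v,u \right)} = - 12 v - 9 u$ ($E{\left(v,u \right)} = - 3 \left(v + 3 \left(v + u\right)\right) = - 3 \left(v + 3 \left(u + v\right)\right) = - 3 \left(v + \left(3 u + 3 v\right)\right) = - 3 \left(3 u + 4 v\right) = - 12 v - 9 u$)
$-16220 + E{\left(V{\left(0,a \right)},-75 \right)} = -16220 - -675 = -16220 + \left(0 + 675\right) = -16220 + 675 = -15545$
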